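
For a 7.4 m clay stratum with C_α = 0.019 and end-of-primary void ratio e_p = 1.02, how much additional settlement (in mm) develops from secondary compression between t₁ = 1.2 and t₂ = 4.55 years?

S_s ≈ 40.3 mm

Secondary compression: S_s = C_α·H/(1+e_p)·log₁₀(t₂/t₁)
S_s = 0.019×7.4/(1+1.02)×log₁₀(4.55/1.2)
    = 0.0696 × 0.5788 = 0.04029 m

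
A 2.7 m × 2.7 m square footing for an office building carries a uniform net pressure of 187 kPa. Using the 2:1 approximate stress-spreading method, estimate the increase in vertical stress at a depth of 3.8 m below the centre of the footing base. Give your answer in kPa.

By the 2:1 method the load spreads at 1 horizontal : 2 vertical, so at depth z the loaded area has grown by z in each plan dimension:
Δσ = qBL/((B+z)(L+z)) = 187×2.7×2.7/((2.7+3.8)(2.7+3.8)) = 32.266 kPa

Δσ_z ≈ 32.3 kPa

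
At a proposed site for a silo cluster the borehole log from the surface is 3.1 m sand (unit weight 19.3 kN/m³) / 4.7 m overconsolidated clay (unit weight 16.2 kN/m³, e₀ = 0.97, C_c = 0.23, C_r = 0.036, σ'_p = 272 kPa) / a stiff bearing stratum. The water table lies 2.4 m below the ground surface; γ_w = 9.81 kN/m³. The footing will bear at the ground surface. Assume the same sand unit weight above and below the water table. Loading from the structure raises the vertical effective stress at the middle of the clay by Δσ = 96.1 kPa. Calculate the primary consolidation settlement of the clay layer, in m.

S_c ≈ 0.0329 m

Mid-depth of clay below the ground surface: z = 3.1 + 4.7/2 = 5.45 m.
Total vertical stress at mid-clay: σ_v = 19.3×3.1 + 16.2×2.35 = 97.9 kPa.
Pore pressure: u = 9.81×(5.45 − 2.4) = 29.921 kPa.
Initial effective stress: σ'_0 = σ_v − u = 97.9 − 29.921 = 67.979 kPa.
Final effective stress: σ'_f = 67.979 + 96.1 = 164.08 kPa.
σ'_f = 164.08 ≤ σ'_p = 272 kPa, so the clay remains overconsolidated and only the recompression index applies:
S_c = C_r·H/(1+e₀)·log₁₀(σ'_f/σ'_0) = 0.036×4.7/1.97×log₁₀(164.08/67.979)
    = 0.085889 × 0.38268 = 0.03287 m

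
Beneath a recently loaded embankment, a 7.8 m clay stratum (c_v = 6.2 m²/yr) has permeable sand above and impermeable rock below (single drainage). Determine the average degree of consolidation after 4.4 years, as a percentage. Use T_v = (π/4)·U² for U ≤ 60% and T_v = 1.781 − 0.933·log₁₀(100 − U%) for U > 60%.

U ≈ 73.2 %

Drainage path length: H_d = H = 7.8 m (single drainage).
T_v = c_v·t/H_d² = 6.2×4.4/7.8² = 0.44839.
T_v = 0.44839 corresponds to the U > 60% branch:
U = 1 − 10^((1.781 − T_v)/0.933)/100 = 0.7319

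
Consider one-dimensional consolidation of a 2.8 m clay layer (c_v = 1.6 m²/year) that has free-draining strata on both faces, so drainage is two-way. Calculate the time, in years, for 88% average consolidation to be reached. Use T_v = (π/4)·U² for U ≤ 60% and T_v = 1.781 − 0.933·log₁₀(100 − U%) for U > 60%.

Drainage path length: H_d = H/2 = 1.4 m (double drainage).
U > 60%: T_v = 1.781 − 0.933·log₁₀(100 − 88) = 0.77412.
t = T_v·H_d²/c_v = 0.77412×1.4²/1.6 = 0.9483 years.

t ≈ 0.948 years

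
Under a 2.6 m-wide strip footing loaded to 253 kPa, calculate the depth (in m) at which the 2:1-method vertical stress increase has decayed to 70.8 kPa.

z ≈ 6.69 m

2:1 spreading — at depth z the loaded area has grown by z in each plan dimension:
qB/(B+z) = Δσ_z ⇒ z = qB/Δσ_z − B = 253×2.6/70.8 − 2.6 = 6.691 m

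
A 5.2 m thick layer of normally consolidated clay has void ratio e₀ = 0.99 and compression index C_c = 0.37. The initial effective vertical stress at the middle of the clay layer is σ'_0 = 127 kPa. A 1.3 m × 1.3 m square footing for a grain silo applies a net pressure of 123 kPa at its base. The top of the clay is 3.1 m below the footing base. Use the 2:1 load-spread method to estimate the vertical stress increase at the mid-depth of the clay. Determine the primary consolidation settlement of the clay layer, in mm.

S_c ≈ 13.8 mm

Mid-depth of clay below the footing base: z = 3.1 + 5.2/2 = 5.7 m.
Stress increase at mid-clay by the 2:1 spreading method:
Δσ = qBL/((B+z)(L+z)) = 123×1.3×1.3/((1.3+5.7)(1.3+5.7)) = 4.2422 kPa
Final effective stress: σ'_f = σ'_0 + Δσ = 127 + 4.2422 = 131.24 kPa.
Normally consolidated clay, so the full stress increment lies on the virgin compression line:
S_c = C_c·H/(1+e₀)·log₁₀(σ'_f/σ'_0) = 0.37×5.2/(1+0.99)×log₁₀(131.24/127)
    = 0.96683 × 0.014263 = 0.01379 m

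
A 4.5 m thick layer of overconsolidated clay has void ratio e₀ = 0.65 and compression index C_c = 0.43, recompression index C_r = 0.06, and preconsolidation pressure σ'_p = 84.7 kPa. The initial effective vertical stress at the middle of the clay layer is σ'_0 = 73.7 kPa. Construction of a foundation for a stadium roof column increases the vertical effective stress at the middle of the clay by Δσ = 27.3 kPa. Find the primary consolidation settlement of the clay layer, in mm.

S_c ≈ 99.5 mm

Final effective stress: σ'_f = 73.7 + 27.3 = 101 kPa.
σ'_f = 101 > σ'_p = 84.7 kPa, so the stress path crosses the preconsolidation pressure — recompression up to σ'_p, then virgin compression beyond:
S_c = H/(1+e₀)·[C_r·log₁₀(σ'_p/σ'_0) + C_c·log₁₀(σ'_f/σ'_p)]
    = 4.5/1.65 × [0.06×log₁₀(84.7/73.7) + 0.43×log₁₀(101/84.7)]
    = 2.7273 × [0.003625 + 0.032868] = 0.09953 m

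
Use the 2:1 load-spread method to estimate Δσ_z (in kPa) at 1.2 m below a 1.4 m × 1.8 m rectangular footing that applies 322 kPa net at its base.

Δσ_z ≈ 104 kPa

By the 2:1 method the load spreads at 1 horizontal : 2 vertical, so at depth z the loaded area has grown by z in each plan dimension:
Δσ = qBL/((B+z)(L+z)) = 322×1.4×1.8/((1.4+1.2)(1.8+1.2)) = 104.03 kPa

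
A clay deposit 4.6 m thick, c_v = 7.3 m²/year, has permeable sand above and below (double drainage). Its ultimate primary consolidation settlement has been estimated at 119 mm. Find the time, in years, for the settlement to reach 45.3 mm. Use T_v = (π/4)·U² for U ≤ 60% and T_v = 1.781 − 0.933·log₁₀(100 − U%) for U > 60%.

t ≈ 0.0825 years

Drainage path length: H_d = H/2 = 2.3 m (double drainage).
U = S(t)/S_ult = 45.3/119 = 0.3807.
U ≤ 60%: T_v = (π/4)·U² = (π/4)×0.38067² = 0.11381.
t = T_v·H_d²/c_v = 0.11381×2.3²/7.3 = 0.08247 years.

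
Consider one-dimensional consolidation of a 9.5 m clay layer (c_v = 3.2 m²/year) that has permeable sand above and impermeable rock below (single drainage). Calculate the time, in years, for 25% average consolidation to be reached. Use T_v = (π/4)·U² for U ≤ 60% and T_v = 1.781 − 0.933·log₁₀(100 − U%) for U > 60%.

Drainage path length: H_d = H = 9.5 m (single drainage).
U ≤ 60%: T_v = (π/4)·U² = (π/4)×0.25² = 0.049087.
t = T_v·H_d²/c_v = 0.049087×9.5²/3.2 = 1.384 years.

t ≈ 1.38 years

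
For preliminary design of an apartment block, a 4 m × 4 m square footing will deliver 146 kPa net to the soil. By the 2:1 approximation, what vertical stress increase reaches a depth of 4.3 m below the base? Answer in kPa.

By the 2:1 method the load spreads at 1 horizontal : 2 vertical, so at depth z the loaded area has grown by z in each plan dimension:
Δσ = qBL/((B+z)(L+z)) = 146×4×4/((4+4.3)(4+4.3)) = 33.909 kPa

Δσ_z ≈ 33.9 kPa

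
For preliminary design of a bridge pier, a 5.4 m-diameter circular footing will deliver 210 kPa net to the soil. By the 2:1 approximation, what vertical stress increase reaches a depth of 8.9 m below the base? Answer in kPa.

Δσ_z ≈ 29.9 kPa

By the 2:1 method the load spreads at 1 horizontal : 2 vertical, so at depth z the loaded area has grown by z in each plan dimension:
Δσ ≈ qD²/(D+z)² = 210×5.4²/(5.4+8.9)² = 29.946 kPa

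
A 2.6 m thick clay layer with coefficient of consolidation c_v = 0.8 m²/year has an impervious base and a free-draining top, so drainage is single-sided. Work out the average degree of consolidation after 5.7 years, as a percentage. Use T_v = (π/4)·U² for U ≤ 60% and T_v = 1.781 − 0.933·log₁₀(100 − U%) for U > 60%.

U ≈ 84.7 %

Drainage path length: H_d = H = 2.6 m (single drainage).
T_v = c_v·t/H_d² = 0.8×5.7/2.6² = 0.67456.
T_v = 0.67456 corresponds to the U > 60% branch:
U = 1 − 10^((1.781 − T_v)/0.933)/100 = 0.8466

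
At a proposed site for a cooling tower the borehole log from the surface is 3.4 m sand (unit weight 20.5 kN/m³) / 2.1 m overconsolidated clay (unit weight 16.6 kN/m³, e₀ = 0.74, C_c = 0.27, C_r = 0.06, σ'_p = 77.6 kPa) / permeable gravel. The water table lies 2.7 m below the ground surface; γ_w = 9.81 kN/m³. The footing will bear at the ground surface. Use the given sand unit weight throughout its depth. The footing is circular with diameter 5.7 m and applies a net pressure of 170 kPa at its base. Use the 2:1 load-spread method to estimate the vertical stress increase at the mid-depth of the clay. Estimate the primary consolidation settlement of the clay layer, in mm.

S_c ≈ 69.1 mm

Mid-depth of clay below the ground surface: z = 3.4 + 2.1/2 = 4.45 m.
Total vertical stress at mid-clay: σ_v = 20.5×3.4 + 16.6×1.05 = 87.13 kPa.
Pore pressure: u = 9.81×(4.45 − 2.7) = 17.168 kPa.
Initial effective stress: σ'_0 = σ_v − u = 87.13 − 17.168 = 69.962 kPa.
Stress increase at mid-clay by the 2:1 spreading method:
Δσ ≈ qD²/(D+z)² = 170×5.7²/(5.7+4.45)² = 53.613 kPa
Final effective stress: σ'_f = 69.962 + 53.613 = 123.58 kPa.
σ'_f = 123.58 > σ'_p = 77.6 kPa, so the stress path crosses the preconsolidation pressure — recompression up to σ'_p, then virgin compression beyond:
S_c = H/(1+e₀)·[C_r·log₁₀(σ'_p/σ'_0) + C_c·log₁₀(σ'_f/σ'_p)]
    = 2.1/1.74 × [0.06×log₁₀(77.6/69.962) + 0.27×log₁₀(123.58/77.6)]
    = 1.2069 × [0.0027 + 0.054563] = 0.06911 m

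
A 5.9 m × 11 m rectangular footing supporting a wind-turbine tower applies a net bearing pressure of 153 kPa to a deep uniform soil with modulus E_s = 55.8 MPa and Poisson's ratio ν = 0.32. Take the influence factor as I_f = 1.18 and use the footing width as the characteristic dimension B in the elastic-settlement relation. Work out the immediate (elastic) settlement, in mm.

Immediate (elastic) settlement: S_e = q·B·(1−ν²)/E_s · I_f.
E_s = 55.8 MPa = 55800 kPa.
S_e = 153 × 5.9 × (1 − 0.32²) / 55800 × 1.18
    = 153 × 5.9 × 0.8976 / 55800 × 1.18
    = 0.01713 m = 17.13 mm

S_e ≈ 17.1 mm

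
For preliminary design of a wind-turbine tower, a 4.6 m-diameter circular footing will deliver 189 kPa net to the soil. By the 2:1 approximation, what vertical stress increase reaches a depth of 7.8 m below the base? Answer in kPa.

Δσ_z ≈ 26 kPa

By the 2:1 method the load spreads at 1 horizontal : 2 vertical, so at depth z the loaded area has grown by z in each plan dimension:
Δσ ≈ qD²/(D+z)² = 189×4.6²/(4.6+7.8)² = 26.01 kPa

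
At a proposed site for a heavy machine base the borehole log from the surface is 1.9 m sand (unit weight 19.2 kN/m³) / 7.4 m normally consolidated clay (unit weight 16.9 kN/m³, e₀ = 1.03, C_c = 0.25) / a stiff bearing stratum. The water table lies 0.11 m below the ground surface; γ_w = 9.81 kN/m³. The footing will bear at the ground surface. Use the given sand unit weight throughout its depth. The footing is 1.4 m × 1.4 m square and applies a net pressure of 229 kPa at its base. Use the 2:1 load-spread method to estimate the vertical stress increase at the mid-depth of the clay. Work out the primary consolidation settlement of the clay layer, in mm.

Mid-depth of clay below the ground surface: z = 1.9 + 7.4/2 = 5.6 m.
Total vertical stress at mid-clay: σ_v = 19.2×1.9 + 16.9×3.7 = 99.01 kPa.
Pore pressure: u = 9.81×(5.6 − 0.11) = 53.857 kPa.
Initial effective stress: σ'_0 = σ_v − u = 99.01 − 53.857 = 45.153 kPa.
Stress increase at mid-clay by the 2:1 spreading method:
Δσ = qBL/((B+z)(L+z)) = 229×1.4×1.4/((1.4+5.6)(1.4+5.6)) = 9.16 kPa
Final effective stress: σ'_f = σ'_0 + Δσ = 45.153 + 9.16 = 54.313 kPa.
Normally consolidated clay, so the full stress increment lies on the virgin compression line:
S_c = C_c·H/(1+e₀)·log₁₀(σ'_f/σ'_0) = 0.25×7.4/(1+1.03)×log₁₀(54.313/45.153)
    = 0.91133 × 0.080217 = 0.0731 m

S_c ≈ 73.1 mm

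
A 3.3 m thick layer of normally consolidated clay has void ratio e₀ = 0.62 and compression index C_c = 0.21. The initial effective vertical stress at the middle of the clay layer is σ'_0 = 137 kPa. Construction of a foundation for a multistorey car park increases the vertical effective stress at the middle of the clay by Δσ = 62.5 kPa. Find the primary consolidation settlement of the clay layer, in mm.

S_c ≈ 69.8 mm

Final effective stress: σ'_f = σ'_0 + Δσ = 137 + 62.5 = 199.5 kPa.
Normally consolidated clay, so the full stress increment lies on the virgin compression line:
S_c = C_c·H/(1+e₀)·log₁₀(σ'_f/σ'_0) = 0.21×3.3/(1+0.62)×log₁₀(199.5/137)
    = 0.42778 × 0.16322 = 0.06982 m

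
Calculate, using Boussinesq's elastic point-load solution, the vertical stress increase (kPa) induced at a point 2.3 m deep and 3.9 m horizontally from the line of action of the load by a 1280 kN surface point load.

Δσ_z ≈ 3.91 kPa

Boussinesq vertical stress below a point load on an elastic half-space:
Δσ_z = 3P/(2πz²) · [1 + (r/z)²]^(−5/2)
r/z = 3.9/2.3 = 1.6957; [1+(r/z)²]^(−5/2) = 0.033826.
Δσ_z = 3×1280/(2π×2.3²) × 0.033826 = 115.53 × 0.033826 = 3.908 kPa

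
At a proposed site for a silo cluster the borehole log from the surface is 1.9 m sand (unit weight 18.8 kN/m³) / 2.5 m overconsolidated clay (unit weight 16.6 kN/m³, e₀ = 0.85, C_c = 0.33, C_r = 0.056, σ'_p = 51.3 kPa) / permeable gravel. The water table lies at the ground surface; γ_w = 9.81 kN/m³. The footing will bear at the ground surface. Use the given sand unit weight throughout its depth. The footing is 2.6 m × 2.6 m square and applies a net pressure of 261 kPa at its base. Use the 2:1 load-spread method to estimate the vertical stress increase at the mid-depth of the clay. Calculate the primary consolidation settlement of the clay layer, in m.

Mid-depth of clay below the ground surface: z = 1.9 + 2.5/2 = 3.15 m.
Total vertical stress at mid-clay: σ_v = 18.8×1.9 + 16.6×1.25 = 56.47 kPa.
Pore pressure: u = 9.81×(3.15 − 0) = 30.902 kPa.
Initial effective stress: σ'_0 = σ_v − u = 56.47 − 30.902 = 25.568 kPa.
Stress increase at mid-clay by the 2:1 spreading method:
Δσ = qBL/((B+z)(L+z)) = 261×2.6×2.6/((2.6+3.15)(2.6+3.15)) = 53.364 kPa
Final effective stress: σ'_f = 25.568 + 53.364 = 78.932 kPa.
σ'_f = 78.932 > σ'_p = 51.3 kPa, so the stress path crosses the preconsolidation pressure — recompression up to σ'_p, then virgin compression beyond:
S_c = H/(1+e₀)·[C_r·log₁₀(σ'_p/σ'_0) + C_c·log₁₀(σ'_f/σ'_p)]
    = 2.5/1.85 × [0.056×log₁₀(51.3/25.568) + 0.33×log₁₀(78.932/51.3)]
    = 1.3514 × [0.016936 + 0.061755] = 0.1063 m

S_c ≈ 0.106 m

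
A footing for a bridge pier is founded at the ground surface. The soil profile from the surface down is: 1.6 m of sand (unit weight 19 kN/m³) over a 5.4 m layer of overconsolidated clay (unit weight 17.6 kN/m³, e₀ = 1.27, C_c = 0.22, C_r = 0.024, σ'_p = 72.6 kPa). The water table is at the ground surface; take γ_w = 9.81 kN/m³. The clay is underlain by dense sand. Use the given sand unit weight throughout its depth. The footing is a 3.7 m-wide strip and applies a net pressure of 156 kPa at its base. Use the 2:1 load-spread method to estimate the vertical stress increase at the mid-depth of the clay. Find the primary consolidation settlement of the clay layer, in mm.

S_c ≈ 108 mm

Mid-depth of clay below the ground surface: z = 1.6 + 5.4/2 = 4.3 m.
Total vertical stress at mid-clay: σ_v = 19×1.6 + 17.6×2.7 = 77.92 kPa.
Pore pressure: u = 9.81×(4.3 − 0) = 42.183 kPa.
Initial effective stress: σ'_0 = σ_v − u = 77.92 − 42.183 = 35.737 kPa.
Stress increase at mid-clay by the 2:1 spreading method:
Δσ = qB/(B+z) = 156×3.7/(3.7+4.3) = 72.15 kPa
Final effective stress: σ'_f = 35.737 + 72.15 = 107.89 kPa.
σ'_f = 107.89 > σ'_p = 72.6 kPa, so the stress path crosses the preconsolidation pressure — recompression up to σ'_p, then virgin compression beyond:
S_c = H/(1+e₀)·[C_r·log₁₀(σ'_p/σ'_0) + C_c·log₁₀(σ'_f/σ'_p)]
    = 5.4/2.27 × [0.024×log₁₀(72.6/35.737) + 0.22×log₁₀(107.89/72.6)]
    = 2.3789 × [0.0073876 + 0.03785] = 0.1076 m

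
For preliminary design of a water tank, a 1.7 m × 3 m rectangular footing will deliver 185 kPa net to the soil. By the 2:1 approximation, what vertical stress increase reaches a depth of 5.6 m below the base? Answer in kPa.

By the 2:1 method the load spreads at 1 horizontal : 2 vertical, so at depth z the loaded area has grown by z in each plan dimension:
Δσ = qBL/((B+z)(L+z)) = 185×1.7×3/((1.7+5.6)(3+5.6)) = 15.029 kPa

Δσ_z ≈ 15 kPa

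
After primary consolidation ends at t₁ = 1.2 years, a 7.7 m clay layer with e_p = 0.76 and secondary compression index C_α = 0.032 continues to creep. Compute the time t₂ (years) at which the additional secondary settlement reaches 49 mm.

t₂ ≈ 2.69 years

S_s = C_α·H/(1+e_p)·log₁₀(t₂/t₁) ⇒ log₁₀(t₂/t₁) = S_s·(1+e_p)/(C_α·H).
log₁₀(t₂/t₁) = 0.049 × (1+0.76) / (0.032×7.7) = 0.35
t₂ = t₁ × 10^0.35 = 1.2 × 2.239 = 2.686 years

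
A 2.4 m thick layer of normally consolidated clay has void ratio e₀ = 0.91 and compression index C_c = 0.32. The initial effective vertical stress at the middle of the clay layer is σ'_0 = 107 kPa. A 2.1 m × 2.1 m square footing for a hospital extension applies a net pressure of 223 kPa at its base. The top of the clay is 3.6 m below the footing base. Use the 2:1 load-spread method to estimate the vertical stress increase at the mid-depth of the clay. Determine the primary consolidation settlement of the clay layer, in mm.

S_c ≈ 30.8 mm

Mid-depth of clay below the footing base: z = 3.6 + 2.4/2 = 4.8 m.
Stress increase at mid-clay by the 2:1 spreading method:
Δσ = qBL/((B+z)(L+z)) = 223×2.1×2.1/((2.1+4.8)(2.1+4.8)) = 20.656 kPa
Final effective stress: σ'_f = σ'_0 + Δσ = 107 + 20.656 = 127.66 kPa.
Normally consolidated clay, so the full stress increment lies on the virgin compression line:
S_c = C_c·H/(1+e₀)·log₁₀(σ'_f/σ'_0) = 0.32×2.4/(1+0.91)×log₁₀(127.66/107)
    = 0.40209 × 0.076671 = 0.03083 m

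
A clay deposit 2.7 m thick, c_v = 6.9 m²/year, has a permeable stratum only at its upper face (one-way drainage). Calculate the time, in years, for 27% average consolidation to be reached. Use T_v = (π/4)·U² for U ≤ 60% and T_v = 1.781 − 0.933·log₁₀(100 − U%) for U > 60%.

t ≈ 0.0605 years

Drainage path length: H_d = H = 2.7 m (single drainage).
U ≤ 60%: T_v = (π/4)·U² = (π/4)×0.27² = 0.057256.
t = T_v·H_d²/c_v = 0.057256×2.7²/6.9 = 0.06049 years.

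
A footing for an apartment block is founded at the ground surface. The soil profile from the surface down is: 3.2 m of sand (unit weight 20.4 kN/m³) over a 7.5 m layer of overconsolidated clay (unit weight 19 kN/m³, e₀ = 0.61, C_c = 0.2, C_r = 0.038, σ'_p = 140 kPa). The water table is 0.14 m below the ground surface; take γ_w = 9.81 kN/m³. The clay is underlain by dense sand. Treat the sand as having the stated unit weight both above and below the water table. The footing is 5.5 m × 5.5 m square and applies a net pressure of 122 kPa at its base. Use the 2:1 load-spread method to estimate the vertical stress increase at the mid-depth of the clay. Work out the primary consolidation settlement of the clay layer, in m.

Mid-depth of clay below the ground surface: z = 3.2 + 7.5/2 = 6.95 m.
Total vertical stress at mid-clay: σ_v = 20.4×3.2 + 19×3.75 = 136.53 kPa.
Pore pressure: u = 9.81×(6.95 − 0.14) = 66.806 kPa.
Initial effective stress: σ'_0 = σ_v − u = 136.53 − 66.806 = 69.724 kPa.
Stress increase at mid-clay by the 2:1 spreading method:
Δσ = qBL/((B+z)(L+z)) = 122×5.5×5.5/((5.5+6.95)(5.5+6.95)) = 23.809 kPa
Final effective stress: σ'_f = 69.724 + 23.809 = 93.533 kPa.
σ'_f = 93.533 ≤ σ'_p = 140 kPa, so the clay remains overconsolidated and only the recompression index applies:
S_c = C_r·H/(1+e₀)·log₁₀(σ'_f/σ'_0) = 0.038×7.5/1.61×log₁₀(93.533/69.724)
    = 0.17702 × 0.12758 = 0.02258 m

S_c ≈ 0.0226 m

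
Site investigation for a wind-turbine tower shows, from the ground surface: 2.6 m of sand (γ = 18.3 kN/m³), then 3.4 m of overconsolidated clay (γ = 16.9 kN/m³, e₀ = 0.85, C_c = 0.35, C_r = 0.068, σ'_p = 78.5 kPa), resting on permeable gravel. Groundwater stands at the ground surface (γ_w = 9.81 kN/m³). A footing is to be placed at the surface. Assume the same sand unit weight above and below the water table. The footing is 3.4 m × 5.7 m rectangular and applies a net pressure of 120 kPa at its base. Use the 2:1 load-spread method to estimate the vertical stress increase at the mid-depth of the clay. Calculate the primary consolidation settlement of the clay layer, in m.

S_c ≈ 0.0344 m

Mid-depth of clay below the ground surface: z = 2.6 + 3.4/2 = 4.3 m.
Total vertical stress at mid-clay: σ_v = 18.3×2.6 + 16.9×1.7 = 76.31 kPa.
Pore pressure: u = 9.81×(4.3 − 0) = 42.183 kPa.
Initial effective stress: σ'_0 = σ_v − u = 76.31 − 42.183 = 34.127 kPa.
Stress increase at mid-clay by the 2:1 spreading method:
Δσ = qBL/((B+z)(L+z)) = 120×3.4×5.7/((3.4+4.3)(5.7+4.3)) = 30.203 kPa
Final effective stress: σ'_f = 34.127 + 30.203 = 64.33 kPa.
σ'_f = 64.33 ≤ σ'_p = 78.5 kPa, so the clay remains overconsolidated and only the recompression index applies:
S_c = C_r·H/(1+e₀)·log₁₀(σ'_f/σ'_0) = 0.068×3.4/1.85×log₁₀(64.33/34.127)
    = 0.12497 × 0.27532 = 0.03441 m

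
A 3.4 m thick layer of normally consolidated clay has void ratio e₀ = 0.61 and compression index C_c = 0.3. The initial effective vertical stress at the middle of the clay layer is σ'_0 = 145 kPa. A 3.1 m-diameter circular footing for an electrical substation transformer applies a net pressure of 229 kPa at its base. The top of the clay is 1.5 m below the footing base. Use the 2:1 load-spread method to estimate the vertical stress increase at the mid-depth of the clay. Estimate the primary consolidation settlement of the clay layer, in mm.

Mid-depth of clay below the footing base: z = 1.5 + 3.4/2 = 3.2 m.
Stress increase at mid-clay by the 2:1 spreading method:
Δσ ≈ qD²/(D+z)² = 229×3.1²/(3.1+3.2)² = 55.447 kPa
Final effective stress: σ'_f = σ'_0 + Δσ = 145 + 55.447 = 200.45 kPa.
Normally consolidated clay, so the full stress increment lies on the virgin compression line:
S_c = C_c·H/(1+e₀)·log₁₀(σ'_f/σ'_0) = 0.3×3.4/(1+0.61)×log₁₀(200.45/145)
    = 0.63354 × 0.14064 = 0.0891 m

S_c ≈ 89.1 mm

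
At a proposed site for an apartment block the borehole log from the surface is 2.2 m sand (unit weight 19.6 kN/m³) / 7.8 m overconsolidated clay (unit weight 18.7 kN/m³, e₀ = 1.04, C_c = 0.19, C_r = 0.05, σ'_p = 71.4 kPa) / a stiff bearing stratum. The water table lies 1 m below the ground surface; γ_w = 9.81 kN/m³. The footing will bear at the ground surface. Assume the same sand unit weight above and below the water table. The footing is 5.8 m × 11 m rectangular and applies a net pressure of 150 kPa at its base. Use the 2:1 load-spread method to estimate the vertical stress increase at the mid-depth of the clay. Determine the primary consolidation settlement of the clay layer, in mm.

Mid-depth of clay below the ground surface: z = 2.2 + 7.8/2 = 6.1 m.
Total vertical stress at mid-clay: σ_v = 19.6×2.2 + 18.7×3.9 = 116.05 kPa.
Pore pressure: u = 9.81×(6.1 − 1) = 50.031 kPa.
Initial effective stress: σ'_0 = σ_v − u = 116.05 − 50.031 = 66.019 kPa.
Stress increase at mid-clay by the 2:1 spreading method:
Δσ = qBL/((B+z)(L+z)) = 150×5.8×11/((5.8+6.1)(11+6.1)) = 47.029 kPa
Final effective stress: σ'_f = 66.019 + 47.029 = 113.05 kPa.
σ'_f = 113.05 > σ'_p = 71.4 kPa, so the stress path crosses the preconsolidation pressure — recompression up to σ'_p, then virgin compression beyond:
S_c = H/(1+e₀)·[C_r·log₁₀(σ'_p/σ'_0) + C_c·log₁₀(σ'_f/σ'_p)]
    = 7.8/2.04 × [0.05×log₁₀(71.4/66.019) + 0.19×log₁₀(113.05/71.4)]
    = 3.8235 × [0.0017015 + 0.037919] = 0.1515 m

S_c ≈ 151 mm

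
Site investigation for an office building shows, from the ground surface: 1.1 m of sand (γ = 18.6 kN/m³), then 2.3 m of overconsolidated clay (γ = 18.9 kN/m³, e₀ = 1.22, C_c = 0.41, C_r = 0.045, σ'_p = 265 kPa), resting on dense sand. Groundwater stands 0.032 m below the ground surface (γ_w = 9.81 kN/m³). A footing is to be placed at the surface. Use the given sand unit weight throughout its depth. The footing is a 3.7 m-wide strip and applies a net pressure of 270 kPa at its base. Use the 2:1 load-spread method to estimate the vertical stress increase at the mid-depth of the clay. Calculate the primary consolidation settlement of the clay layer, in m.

Mid-depth of clay below the ground surface: z = 1.1 + 2.3/2 = 2.25 m.
Total vertical stress at mid-clay: σ_v = 18.6×1.1 + 18.9×1.15 = 42.195 kPa.
Pore pressure: u = 9.81×(2.25 − 0.032) = 21.759 kPa.
Initial effective stress: σ'_0 = σ_v − u = 42.195 − 21.759 = 20.436 kPa.
Stress increase at mid-clay by the 2:1 spreading method:
Δσ = qB/(B+z) = 270×3.7/(3.7+2.25) = 167.9 kPa
Final effective stress: σ'_f = 20.436 + 167.9 = 188.34 kPa.
σ'_f = 188.34 ≤ σ'_p = 265 kPa, so the clay remains overconsolidated and only the recompression index applies:
S_c = C_r·H/(1+e₀)·log₁₀(σ'_f/σ'_0) = 0.045×2.3/2.22×log₁₀(188.34/20.436)
    = 0.04662 × 0.96455 = 0.04497 m

S_c ≈ 0.045 m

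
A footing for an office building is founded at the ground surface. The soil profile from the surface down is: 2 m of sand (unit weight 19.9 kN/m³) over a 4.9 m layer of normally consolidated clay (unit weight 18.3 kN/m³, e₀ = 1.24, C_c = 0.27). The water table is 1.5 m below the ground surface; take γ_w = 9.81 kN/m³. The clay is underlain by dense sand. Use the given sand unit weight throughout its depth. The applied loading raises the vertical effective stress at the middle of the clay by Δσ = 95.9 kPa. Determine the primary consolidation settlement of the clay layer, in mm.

Mid-depth of clay below the ground surface: z = 2 + 4.9/2 = 4.45 m.
Total vertical stress at mid-clay: σ_v = 19.9×2 + 18.3×2.45 = 84.635 kPa.
Pore pressure: u = 9.81×(4.45 − 1.5) = 28.94 kPa.
Initial effective stress: σ'_0 = σ_v − u = 84.635 − 28.94 = 55.695 kPa.
Final effective stress: σ'_f = σ'_0 + Δσ = 55.695 + 95.9 = 151.59 kPa.
Normally consolidated clay, so the full stress increment lies on the virgin compression line:
S_c = C_c·H/(1+e₀)·log₁₀(σ'_f/σ'_0) = 0.27×4.9/(1+1.24)×log₁₀(151.59/55.695)
    = 0.59063 × 0.43485 = 0.2568 m

S_c ≈ 257 mm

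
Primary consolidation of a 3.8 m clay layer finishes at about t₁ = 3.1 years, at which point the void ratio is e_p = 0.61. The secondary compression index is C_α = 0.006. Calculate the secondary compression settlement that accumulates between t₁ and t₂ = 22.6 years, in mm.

S_s ≈ 12.2 mm

Secondary compression: S_s = C_α·H/(1+e_p)·log₁₀(t₂/t₁)
S_s = 0.006×3.8/(1+0.61)×log₁₀(22.6/3.1)
    = 0.01416 × 0.8627 = 0.01222 m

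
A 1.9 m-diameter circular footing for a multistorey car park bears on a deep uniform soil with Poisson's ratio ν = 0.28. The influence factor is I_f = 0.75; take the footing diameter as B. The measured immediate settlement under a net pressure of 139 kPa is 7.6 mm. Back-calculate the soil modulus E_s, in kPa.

S_e = q·B·(1−ν²)/E_s · I_f  ⇒  E_s = q·B·(1−ν²)·I_f / S_e.
E_s = 139 × 1.9 × 0.9216 × 0.75 / 0.0076 = 24020 kPa

E_s ≈ 24000 kPa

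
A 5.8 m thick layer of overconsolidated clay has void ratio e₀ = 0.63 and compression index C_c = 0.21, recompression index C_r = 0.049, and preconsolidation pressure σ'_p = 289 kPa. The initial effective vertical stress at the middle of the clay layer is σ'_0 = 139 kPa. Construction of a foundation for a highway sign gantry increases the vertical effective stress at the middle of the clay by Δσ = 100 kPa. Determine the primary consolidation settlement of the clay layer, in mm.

S_c ≈ 41 mm

Final effective stress: σ'_f = 139 + 100 = 239 kPa.
σ'_f = 239 ≤ σ'_p = 289 kPa, so the clay remains overconsolidated and only the recompression index applies:
S_c = C_r·H/(1+e₀)·log₁₀(σ'_f/σ'_0) = 0.049×5.8/1.63×log₁₀(239/139)
    = 0.17436 × 0.23538 = 0.04104 m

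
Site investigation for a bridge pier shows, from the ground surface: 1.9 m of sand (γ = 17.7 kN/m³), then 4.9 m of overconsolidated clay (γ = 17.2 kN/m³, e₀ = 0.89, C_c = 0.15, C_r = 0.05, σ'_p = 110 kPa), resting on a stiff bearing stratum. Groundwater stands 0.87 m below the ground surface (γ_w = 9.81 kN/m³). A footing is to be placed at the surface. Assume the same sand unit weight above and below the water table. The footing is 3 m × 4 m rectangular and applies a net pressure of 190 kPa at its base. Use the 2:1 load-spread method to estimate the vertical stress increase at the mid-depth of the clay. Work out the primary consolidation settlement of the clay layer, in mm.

S_c ≈ 35.9 mm

Mid-depth of clay below the ground surface: z = 1.9 + 4.9/2 = 4.35 m.
Total vertical stress at mid-clay: σ_v = 17.7×1.9 + 17.2×2.45 = 75.77 kPa.
Pore pressure: u = 9.81×(4.35 − 0.87) = 34.139 kPa.
Initial effective stress: σ'_0 = σ_v − u = 75.77 − 34.139 = 41.631 kPa.
Stress increase at mid-clay by the 2:1 spreading method:
Δσ = qBL/((B+z)(L+z)) = 190×3×4/((3+4.35)(4+4.35)) = 37.15 kPa
Final effective stress: σ'_f = 41.631 + 37.15 = 78.781 kPa.
σ'_f = 78.781 ≤ σ'_p = 110 kPa, so the clay remains overconsolidated and only the recompression index applies:
S_c = C_r·H/(1+e₀)·log₁₀(σ'_f/σ'_0) = 0.05×4.9/1.89×log₁₀(78.781/41.631)
    = 0.12963 × 0.277 = 0.03591 m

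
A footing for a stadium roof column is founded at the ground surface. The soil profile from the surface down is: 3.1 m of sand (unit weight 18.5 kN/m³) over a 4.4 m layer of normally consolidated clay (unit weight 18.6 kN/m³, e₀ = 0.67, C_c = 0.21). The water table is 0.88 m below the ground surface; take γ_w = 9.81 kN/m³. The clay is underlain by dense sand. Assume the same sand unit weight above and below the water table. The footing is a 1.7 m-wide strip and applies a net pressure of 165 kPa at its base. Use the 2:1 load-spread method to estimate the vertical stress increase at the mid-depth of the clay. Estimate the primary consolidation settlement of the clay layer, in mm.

Mid-depth of clay below the ground surface: z = 3.1 + 4.4/2 = 5.3 m.
Total vertical stress at mid-clay: σ_v = 18.5×3.1 + 18.6×2.2 = 98.27 kPa.
Pore pressure: u = 9.81×(5.3 − 0.88) = 43.36 kPa.
Initial effective stress: σ'_0 = σ_v − u = 98.27 − 43.36 = 54.91 kPa.
Stress increase at mid-clay by the 2:1 spreading method:
Δσ = qB/(B+z) = 165×1.7/(1.7+5.3) = 40.071 kPa
Final effective stress: σ'_f = σ'_0 + Δσ = 54.91 + 40.071 = 94.981 kPa.
Normally consolidated clay, so the full stress increment lies on the virgin compression line:
S_c = C_c·H/(1+e₀)·log₁₀(σ'_f/σ'_0) = 0.21×4.4/(1+0.67)×log₁₀(94.981/54.91)
    = 0.55329 × 0.23799 = 0.1317 m

S_c ≈ 132 mm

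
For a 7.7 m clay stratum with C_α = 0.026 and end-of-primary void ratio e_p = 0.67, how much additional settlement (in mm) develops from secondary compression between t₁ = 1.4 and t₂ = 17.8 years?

S_s ≈ 132 mm

Secondary compression: S_s = C_α·H/(1+e_p)·log₁₀(t₂/t₁)
S_s = 0.026×7.7/(1+0.67)×log₁₀(17.8/1.4)
    = 0.1199 × 1.104 = 0.1324 m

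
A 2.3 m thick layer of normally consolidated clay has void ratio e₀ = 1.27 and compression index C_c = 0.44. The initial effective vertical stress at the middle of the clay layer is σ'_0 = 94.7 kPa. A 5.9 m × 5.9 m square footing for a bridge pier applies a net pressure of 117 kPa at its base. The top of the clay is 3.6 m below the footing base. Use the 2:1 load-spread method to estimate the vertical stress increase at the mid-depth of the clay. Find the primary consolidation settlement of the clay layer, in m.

Mid-depth of clay below the footing base: z = 3.6 + 2.3/2 = 4.75 m.
Stress increase at mid-clay by the 2:1 spreading method:
Δσ = qBL/((B+z)(L+z)) = 117×5.9×5.9/((5.9+4.75)(5.9+4.75)) = 35.908 kPa
Final effective stress: σ'_f = σ'_0 + Δσ = 94.7 + 35.908 = 130.61 kPa.
Normally consolidated clay, so the full stress increment lies on the virgin compression line:
S_c = C_c·H/(1+e₀)·log₁₀(σ'_f/σ'_0) = 0.44×2.3/(1+1.27)×log₁₀(130.61/94.7)
    = 0.44581 × 0.13963 = 0.06225 m

S_c ≈ 0.0622 m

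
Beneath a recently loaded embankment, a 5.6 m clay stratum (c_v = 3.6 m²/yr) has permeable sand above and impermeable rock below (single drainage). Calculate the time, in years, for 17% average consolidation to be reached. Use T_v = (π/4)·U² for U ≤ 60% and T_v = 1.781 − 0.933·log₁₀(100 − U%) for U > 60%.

Drainage path length: H_d = H = 5.6 m (single drainage).
U ≤ 60%: T_v = (π/4)·U² = (π/4)×0.17² = 0.022698.
t = T_v·H_d²/c_v = 0.022698×5.6²/3.6 = 0.1977 years.

t ≈ 0.198 years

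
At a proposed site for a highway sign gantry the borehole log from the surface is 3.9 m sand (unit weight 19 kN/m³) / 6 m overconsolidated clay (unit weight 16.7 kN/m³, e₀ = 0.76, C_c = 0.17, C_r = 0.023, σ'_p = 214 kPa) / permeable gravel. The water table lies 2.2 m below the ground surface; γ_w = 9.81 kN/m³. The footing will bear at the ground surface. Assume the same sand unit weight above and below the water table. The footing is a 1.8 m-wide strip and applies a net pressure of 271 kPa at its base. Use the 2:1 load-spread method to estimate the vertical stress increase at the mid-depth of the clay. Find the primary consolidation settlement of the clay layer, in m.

S_c ≈ 0.0184 m

Mid-depth of clay below the ground surface: z = 3.9 + 6/2 = 6.9 m.
Total vertical stress at mid-clay: σ_v = 19×3.9 + 16.7×3 = 124.2 kPa.
Pore pressure: u = 9.81×(6.9 − 2.2) = 46.107 kPa.
Initial effective stress: σ'_0 = σ_v − u = 124.2 − 46.107 = 78.093 kPa.
Stress increase at mid-clay by the 2:1 spreading method:
Δσ = qB/(B+z) = 271×1.8/(1.8+6.9) = 56.069 kPa
Final effective stress: σ'_f = 78.093 + 56.069 = 134.16 kPa.
σ'_f = 134.16 ≤ σ'_p = 214 kPa, so the clay remains overconsolidated and only the recompression index applies:
S_c = C_r·H/(1+e₀)·log₁₀(σ'_f/σ'_0) = 0.023×6/1.76×log₁₀(134.16/78.093)
    = 0.078409 × 0.23501 = 0.01843 m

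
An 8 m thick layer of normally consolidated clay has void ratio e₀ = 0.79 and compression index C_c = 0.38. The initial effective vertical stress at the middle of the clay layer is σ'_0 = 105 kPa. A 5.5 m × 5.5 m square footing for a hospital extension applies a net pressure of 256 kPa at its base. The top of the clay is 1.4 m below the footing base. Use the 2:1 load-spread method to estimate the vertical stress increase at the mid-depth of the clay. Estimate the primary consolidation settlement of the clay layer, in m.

S_c ≈ 0.356 m

Mid-depth of clay below the footing base: z = 1.4 + 8/2 = 5.4 m.
Stress increase at mid-clay by the 2:1 spreading method:
Δσ = qBL/((B+z)(L+z)) = 256×5.5×5.5/((5.5+5.4)(5.5+5.4)) = 65.18 kPa
Final effective stress: σ'_f = σ'_0 + Δσ = 105 + 65.18 = 170.18 kPa.
Normally consolidated clay, so the full stress increment lies on the virgin compression line:
S_c = C_c·H/(1+e₀)·log₁₀(σ'_f/σ'_0) = 0.38×8/(1+0.79)×log₁₀(170.18/105)
    = 1.6983 × 0.20972 = 0.3562 m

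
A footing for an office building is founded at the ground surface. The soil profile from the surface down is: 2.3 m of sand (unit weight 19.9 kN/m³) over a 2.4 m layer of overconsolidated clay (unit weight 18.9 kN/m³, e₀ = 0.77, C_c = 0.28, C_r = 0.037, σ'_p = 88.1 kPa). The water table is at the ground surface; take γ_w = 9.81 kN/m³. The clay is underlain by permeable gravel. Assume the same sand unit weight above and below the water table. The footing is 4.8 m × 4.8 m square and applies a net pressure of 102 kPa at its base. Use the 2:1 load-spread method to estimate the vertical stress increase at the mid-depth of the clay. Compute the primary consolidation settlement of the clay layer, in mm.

Mid-depth of clay below the ground surface: z = 2.3 + 2.4/2 = 3.5 m.
Total vertical stress at mid-clay: σ_v = 19.9×2.3 + 18.9×1.2 = 68.45 kPa.
Pore pressure: u = 9.81×(3.5 − 0) = 34.335 kPa.
Initial effective stress: σ'_0 = σ_v − u = 68.45 − 34.335 = 34.115 kPa.
Stress increase at mid-clay by the 2:1 spreading method:
Δσ = qBL/((B+z)(L+z)) = 102×4.8×4.8/((4.8+3.5)(4.8+3.5)) = 34.114 kPa
Final effective stress: σ'_f = 34.115 + 34.114 = 68.229 kPa.
σ'_f = 68.229 ≤ σ'_p = 88.1 kPa, so the clay remains overconsolidated and only the recompression index applies:
S_c = C_r·H/(1+e₀)·log₁₀(σ'_f/σ'_0) = 0.037×2.4/1.77×log₁₀(68.229/34.115)
    = 0.050168 × 0.30102 = 0.0151 m

S_c ≈ 15.1 mm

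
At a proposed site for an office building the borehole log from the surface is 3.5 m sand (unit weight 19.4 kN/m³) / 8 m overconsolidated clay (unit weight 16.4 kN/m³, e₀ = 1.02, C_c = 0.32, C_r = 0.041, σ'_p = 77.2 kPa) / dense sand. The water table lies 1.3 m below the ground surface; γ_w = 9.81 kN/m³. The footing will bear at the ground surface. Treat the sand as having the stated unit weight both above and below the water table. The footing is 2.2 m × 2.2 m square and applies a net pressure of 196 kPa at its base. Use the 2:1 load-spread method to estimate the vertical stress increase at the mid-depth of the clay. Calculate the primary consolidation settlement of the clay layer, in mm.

Mid-depth of clay below the ground surface: z = 3.5 + 8/2 = 7.5 m.
Total vertical stress at mid-clay: σ_v = 19.4×3.5 + 16.4×4 = 133.5 kPa.
Pore pressure: u = 9.81×(7.5 − 1.3) = 60.822 kPa.
Initial effective stress: σ'_0 = σ_v − u = 133.5 − 60.822 = 72.678 kPa.
Stress increase at mid-clay by the 2:1 spreading method:
Δσ = qBL/((B+z)(L+z)) = 196×2.2×2.2/((2.2+7.5)(2.2+7.5)) = 10.082 kPa
Final effective stress: σ'_f = 72.678 + 10.082 = 82.76 kPa.
σ'_f = 82.76 > σ'_p = 77.2 kPa, so the stress path crosses the preconsolidation pressure — recompression up to σ'_p, then virgin compression beyond:
S_c = H/(1+e₀)·[C_r·log₁₀(σ'_p/σ'_0) + C_c·log₁₀(σ'_f/σ'_p)]
    = 8/2.02 × [0.041×log₁₀(77.2/72.678) + 0.32×log₁₀(82.76/77.2)]
    = 3.9604 × [0.0010748 + 0.009665] = 0.04253 m

S_c ≈ 42.5 mm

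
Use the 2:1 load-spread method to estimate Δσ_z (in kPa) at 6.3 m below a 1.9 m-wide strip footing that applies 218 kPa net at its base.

By the 2:1 method the load spreads at 1 horizontal : 2 vertical, so at depth z the loaded area has grown by z in each plan dimension:
Δσ = qB/(B+z) = 218×1.9/(1.9+6.3) = 50.512 kPa

Δσ_z ≈ 50.5 kPa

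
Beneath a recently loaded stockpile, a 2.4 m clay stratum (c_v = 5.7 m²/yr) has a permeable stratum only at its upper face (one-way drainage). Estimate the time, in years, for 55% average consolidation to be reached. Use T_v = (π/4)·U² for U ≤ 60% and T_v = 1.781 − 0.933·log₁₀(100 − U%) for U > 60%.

t ≈ 0.24 years

Drainage path length: H_d = H = 2.4 m (single drainage).
U ≤ 60%: T_v = (π/4)·U² = (π/4)×0.55² = 0.23758.
t = T_v·H_d²/c_v = 0.23758×2.4²/5.7 = 0.2401 years.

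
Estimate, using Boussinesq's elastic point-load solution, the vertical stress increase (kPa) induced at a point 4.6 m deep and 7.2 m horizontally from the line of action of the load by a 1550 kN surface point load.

Δσ_z ≈ 1.58 kPa

Boussinesq vertical stress below a point load on an elastic half-space:
Δσ_z = 3P/(2πz²) · [1 + (r/z)²]^(−5/2)
r/z = 7.2/4.6 = 1.5652; [1+(r/z)²]^(−5/2) = 0.045236.
Δσ_z = 3×1550/(2π×4.6²) × 0.045236 = 34.975 × 0.045236 = 1.582 kPa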